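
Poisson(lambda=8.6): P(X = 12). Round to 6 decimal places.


P = e^(-lam) * lam^k / k!
e^(-8.6) ≈ 0.0001841058
lam^k = 8.6^12 ≈ 163674647745.587513
k! = 12! = 479001600
P = 0.0001841058 * 163674647745.587513 / 479001600 ≈ 0.062909

0.062909


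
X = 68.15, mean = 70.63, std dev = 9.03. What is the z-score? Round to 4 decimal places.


z = (X - mu) / sigma
X - mu = 68.15 - 70.63 = -2.48
z = -2.48 / 9.03 = -248/903 ≈ -0.274640

-0.2746


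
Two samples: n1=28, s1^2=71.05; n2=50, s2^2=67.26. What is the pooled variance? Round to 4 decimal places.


sp^2 = ((n1-1)*s1^2 + (n2-1)*s2^2)/(n1+n2-2)
(n1-1)*s1^2 = 27 * 71.05 = 1918.35
(n2-1)*s2^2 = 49 * 67.26 = 3295.74
numerator = 1918.35 + 3295.74 = 5214.09
n1+n2-2 = 76
sp^2 = 5214.09 / 76 = 521409/7600 ≈ 68.606447

68.6064


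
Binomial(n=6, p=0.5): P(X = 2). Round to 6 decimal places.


P = C(n,k) * p^k * (1-p)^(n-k)
C(6,2) = 15
p^k = 0.5^2 = 0.25
(1-p)^(n-k) = 0.5^4 = 0.0625
P = 15 * 0.25 * 0.0625 = 0.234375

0.234375


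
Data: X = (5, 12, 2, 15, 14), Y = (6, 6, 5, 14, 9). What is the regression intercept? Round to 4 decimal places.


a = ybar - b*xbar, where b = sum((xi-xbar)(yi-ybar)) / sum((xi-xbar)^2)
n = 5, xbar = 48/5 = 9.6, ybar = 40/5 = 8
Sxy = sum((xi-xbar)(yi-ybar)) = 64
Sxx = sum((xi-xbar)^2) = 133.2
b = Sxy / Sxx = 160/333 ≈ 0.480480
a = 8 - 0.480480 * 9.6 = 376/111 ≈ 3.387387

3.3874


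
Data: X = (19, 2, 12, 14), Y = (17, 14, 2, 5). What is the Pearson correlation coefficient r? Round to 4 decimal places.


r = sum((xi-xbar)(yi-ybar)) / sqrt(sum((xi-xbar)^2) * sum((yi-ybar)^2))
n = 4, xbar = 47/4 = 11.75, ybar = 38/4 = 9.5
Sxy = sum((xi-xbar)(yi-ybar)) = -1.5
Sxx = sum((xi-xbar)^2) = 152.75
Syy = sum((yi-ybar)^2) = 153
sqrt(Sxx*Syy) ≈ 152.874949
r = Sxy / sqrt(Sxx*Syy) = -1.5 / 152.874949 ≈ -0.009812

-0.0098


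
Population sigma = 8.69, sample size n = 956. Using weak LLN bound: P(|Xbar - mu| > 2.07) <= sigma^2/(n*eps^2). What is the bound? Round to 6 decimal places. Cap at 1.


bound = min(1, sigma^2/(n*eps^2))
sigma^2 = 8.69^2 = 75.5161
n*eps^2 = 956 * 2.07^2 = 956 * 4.2849 = 4096.3644
sigma^2/(n*eps^2) = 75.5161 / 4096.3644 ≈ 0.01843491

0.018435


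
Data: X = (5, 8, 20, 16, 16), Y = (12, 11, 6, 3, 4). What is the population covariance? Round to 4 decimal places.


Cov = (1/n)*sum((xi-xbar)(yi-ybar))
n = 5, xbar = 65/5 = 13, ybar = 36/5 = 7.2
sum((xi-xbar)(yi-ybar)) = -88
Cov = -88 / 5 = -17.6

-17.6000


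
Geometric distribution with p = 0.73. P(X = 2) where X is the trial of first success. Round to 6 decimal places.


P = (1-p)^(k-1) * p
(1-p)^(k-1) = 0.27^1 = 0.27
P = 0.27 * 0.73 = 0.1971

0.197100


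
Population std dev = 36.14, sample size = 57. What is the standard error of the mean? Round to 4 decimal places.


SE = sigma / sqrt(n)
sqrt(57) ≈ 7.549834
SE = 36.14 / 7.549834 ≈ 4.786860

4.7869


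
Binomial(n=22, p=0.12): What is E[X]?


E[X] = n*p = 22 * 0.12 = 2.64

2.64


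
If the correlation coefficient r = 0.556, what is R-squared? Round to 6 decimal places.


R^2 = r^2 = (0.556)^2 = 0.309136

0.309136


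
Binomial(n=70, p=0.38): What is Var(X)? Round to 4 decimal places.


Var = n*p*(1-p) = 70 * 0.38 * 0.62 = 16.492

16.4920


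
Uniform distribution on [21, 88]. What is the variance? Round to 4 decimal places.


Var = (b-a)^2 / 12
(b-a)^2 = (88 - 21)^2 = 4489
Var = 4489/12 ≈ 374.083333

374.0833


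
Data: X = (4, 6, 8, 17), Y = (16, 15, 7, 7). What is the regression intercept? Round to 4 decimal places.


a = ybar - b*xbar, where b = sum((xi-xbar)(yi-ybar)) / sum((xi-xbar)^2)
n = 4, xbar = 35/4 = 8.75, ybar = 45/4 = 11.25
Sxy = sum((xi-xbar)(yi-ybar)) = -64.75
Sxx = sum((xi-xbar)^2) = 98.75
b = Sxy / Sxx = -259/395 ≈ -0.655696
a = 11.25 - (-0.655696) * 8.75 = 1342/79 ≈ 16.987342

16.9873


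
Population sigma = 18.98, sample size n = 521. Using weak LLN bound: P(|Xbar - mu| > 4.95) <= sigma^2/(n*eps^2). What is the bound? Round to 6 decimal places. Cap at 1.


bound = min(1, sigma^2/(n*eps^2))
sigma^2 = 18.98^2 = 360.2404
n*eps^2 = 521 * 4.95^2 = 521 * 24.5025 = 12765.8025
sigma^2/(n*eps^2) = 360.2404 / 12765.8025 ≈ 0.02821917

0.028219


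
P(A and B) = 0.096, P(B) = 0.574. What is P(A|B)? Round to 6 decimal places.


P(A|B) = P(A and B) / P(B) = 0.096 / 0.574 = 48/287 ≈ 0.16724739

0.167247


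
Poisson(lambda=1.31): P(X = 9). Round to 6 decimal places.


P = e^(-lam) * lam^k / k!
e^(-1.31) ≈ 0.2698201
lam^k = 1.31^9 ≈ 11.361657
k! = 9! = 362880
P = 0.2698201 * 11.361657 / 362880 ≈ 0.000008

0.000008


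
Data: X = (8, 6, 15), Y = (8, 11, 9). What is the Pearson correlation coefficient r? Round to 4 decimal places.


r = sum((xi-xbar)(yi-ybar)) / sqrt(sum((xi-xbar)^2) * sum((yi-ybar)^2))
n = 3, xbar = 29/3 ≈ 9.666667, ybar = 28/3 ≈ 9.333333
Sxy = sum((xi-xbar)(yi-ybar)) = -17/3 ≈ -5.666667
Sxx = sum((xi-xbar)^2) = 134/3 ≈ 44.666667
Syy = sum((yi-ybar)^2) = 14/3 ≈ 4.666667
sqrt(Sxx*Syy) ≈ 14.437605
r = Sxy / sqrt(Sxx*Syy) = -5.666667 / 14.437605 ≈ -0.392494

-0.3925


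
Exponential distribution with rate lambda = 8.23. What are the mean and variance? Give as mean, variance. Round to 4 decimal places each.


mean = 1/lam, var = 1/lam^2
mean = 1 / 8.23 = 100/823 ≈ 0.121507
lam^2 = 8.23^2 = 67.7329
var = 1 / 67.7329 ≈ 0.014764

0.1215, 0.0148


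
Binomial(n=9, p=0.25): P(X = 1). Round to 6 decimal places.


P = C(n,k) * p^k * (1-p)^(n-k)
C(9,1) = 9
p^k = 0.25^1 = 0.25
(1-p)^(n-k) = 0.75^8 ≈ 0.1001129
P = 9 * 0.25 * 0.1001129 ≈ 0.225254

0.225254


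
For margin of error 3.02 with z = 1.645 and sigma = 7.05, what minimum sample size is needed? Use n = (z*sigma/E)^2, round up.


z*sigma/E = 1.645 * 7.05 / 3.02 ≈ 3.840149
(z*sigma/E)^2 ≈ 14.746744
round up: n = 15

15


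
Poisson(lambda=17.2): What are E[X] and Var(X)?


E[X] = Var(X) = lambda = 17.2

17.2, 17.2


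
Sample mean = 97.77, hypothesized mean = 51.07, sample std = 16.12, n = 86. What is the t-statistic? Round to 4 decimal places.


t = (xbar - mu0) / (s/sqrt(n))
xbar - mu0 = 97.77 - 51.07 = 46.7
sqrt(86) ≈ 9.27361850
s/sqrt(n) = 16.12 / 9.27361850 ≈ 1.73826430
t = 46.7 / 1.73826430 ≈ 26.865880

26.8659


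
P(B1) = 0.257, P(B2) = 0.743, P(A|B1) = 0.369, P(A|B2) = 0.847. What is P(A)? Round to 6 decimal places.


P(A) = P(A|B1)*P(B1) + P(A|B2)*P(B2)
P(A|B1)*P(B1) = 0.369 * 0.257 = 0.094833
P(A|B2)*P(B2) = 0.847 * 0.743 = 0.629321
P(A) = 0.094833 + 0.629321 = 0.724154

0.724154


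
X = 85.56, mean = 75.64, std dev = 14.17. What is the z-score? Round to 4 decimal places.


z = (X - mu) / sigma
X - mu = 85.56 - 75.64 = 9.92
z = 9.92 / 14.17 = 992/1417 ≈ 0.700071

0.7001


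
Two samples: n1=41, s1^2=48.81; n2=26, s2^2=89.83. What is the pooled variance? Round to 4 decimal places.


sp^2 = ((n1-1)*s1^2 + (n2-1)*s2^2)/(n1+n2-2)
(n1-1)*s1^2 = 40 * 48.81 = 1952.4
(n2-1)*s2^2 = 25 * 89.83 = 2245.75
numerator = 1952.4 + 2245.75 = 4198.15
n1+n2-2 = 65
sp^2 = 4198.15 / 65 = 83963/1300 ≈ 64.586923

64.5869


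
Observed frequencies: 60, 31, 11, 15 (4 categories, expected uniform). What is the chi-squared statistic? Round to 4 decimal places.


chi2 = sum((O-E)^2/E), E = total/4
total = 117, E = 117/4 = 29.25
(60 - 29.25)^2 / 29.25 = 945.5625 / 29.25 = 1681/52 ≈ 32.326923
(31 - 29.25)^2 / 29.25 = 3.0625 / 29.25 = 49/468 ≈ 0.104701
(11 - 29.25)^2 / 29.25 = 333.0625 / 29.25 = 5329/468 ≈ 11.386752
(15 - 29.25)^2 / 29.25 = 203.0625 / 29.25 = 361/52 ≈ 6.942308
chi2 = 5939/117 ≈ 50.760684

50.7607


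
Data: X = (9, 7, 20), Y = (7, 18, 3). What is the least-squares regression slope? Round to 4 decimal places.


b = sum((xi-xbar)(yi-ybar)) / sum((xi-xbar)^2)
n = 3, xbar = 36/3 = 12, ybar = 28/3 ≈ 9.333333
Sxy = sum((xi-xbar)(yi-ybar)) = -87
Sxx = sum((xi-xbar)^2) = 98
b = Sxy / Sxx = -87/98 ≈ -0.887755

-0.8878


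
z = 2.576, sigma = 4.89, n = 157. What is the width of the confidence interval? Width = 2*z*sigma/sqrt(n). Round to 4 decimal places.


width = 2*z*sigma/sqrt(n)
2*z*sigma = 2 * 2.576 * 4.89 = 25.19328
sqrt(157) ≈ 12.529964
width = 25.19328 / 12.529964 ≈ 2.010643

2.0106


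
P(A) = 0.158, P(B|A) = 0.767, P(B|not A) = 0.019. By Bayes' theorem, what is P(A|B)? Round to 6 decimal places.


P(A|B) = P(B|A)*P(A) / P(B), P(B) = P(B|A)*P(A) + P(B|not A)*P(not A)
P(B|A)*P(A) = 0.767 * 0.158 = 0.121186
P(B|not A)*P(not A) = 0.019 * 0.842 = 0.015998
P(B) = 0.121186 + 0.015998 = 0.137184
P(A|B) = 0.121186 / 0.137184 ≈ 0.88338290

0.883383


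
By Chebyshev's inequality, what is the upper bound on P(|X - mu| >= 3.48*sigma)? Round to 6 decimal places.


P <= 1/k^2
k^2 = 3.48^2 = 12.1104
1/k^2 = 1 / 12.1104 = 625/7569 ≈ 0.08257366

0.082574


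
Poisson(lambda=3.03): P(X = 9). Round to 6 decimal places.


P = e^(-lam) * lam^k / k!
e^(-3.03) ≈ 0.04831564
lam^k = 3.03^9 ≈ 21527.007222
k! = 9! = 362880
P = 0.04831564 * 21527.007222 / 362880 ≈ 0.002866

0.002866


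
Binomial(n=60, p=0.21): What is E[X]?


E[X] = n*p = 60 * 0.21 = 12.6

12.6


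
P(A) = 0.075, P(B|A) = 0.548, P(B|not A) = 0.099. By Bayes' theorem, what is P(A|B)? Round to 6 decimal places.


P(A|B) = P(B|A)*P(A) / P(B), P(B) = P(B|A)*P(A) + P(B|not A)*P(not A)
P(B|A)*P(A) = 0.548 * 0.075 = 0.0411
P(B|not A)*P(not A) = 0.099 * 0.925 = 0.091575
P(B) = 0.0411 + 0.091575 = 0.132675
P(A|B) = 0.0411 / 0.132675 = 548/1769 ≈ 0.30977954

0.309780


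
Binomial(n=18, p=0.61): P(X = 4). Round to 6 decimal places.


P = C(n,k) * p^k * (1-p)^(n-k)
C(18,4) = 3060
p^k = 0.61^4 ≈ 0.1384584
(1-p)^(n-k) = 0.39^14 ≈ 0.000001883235
P = 3060 * 0.1384584 * 0.000001883235 ≈ 0.000798

0.000798


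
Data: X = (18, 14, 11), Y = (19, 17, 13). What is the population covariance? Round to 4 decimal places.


Cov = (1/n)*sum((xi-xbar)(yi-ybar))
n = 3, xbar = 43/3 ≈ 14.333333, ybar = 49/3 ≈ 16.333333
sum((xi-xbar)(yi-ybar)) = 62/3 ≈ 20.666667
Cov = 20.666667 / 3 = 62/9 ≈ 6.888889

6.8889


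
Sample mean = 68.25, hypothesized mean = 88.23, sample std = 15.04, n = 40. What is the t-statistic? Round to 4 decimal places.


t = (xbar - mu0) / (s/sqrt(n))
xbar - mu0 = 68.25 - 88.23 = -19.98
sqrt(40) ≈ 6.32455532
s/sqrt(n) = 15.04 / 6.32455532 ≈ 2.37803280
t = -19.98 / 2.37803280 ≈ -8.401903

-8.4019


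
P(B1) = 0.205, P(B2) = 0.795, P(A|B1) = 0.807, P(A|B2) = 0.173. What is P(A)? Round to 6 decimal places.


P(A) = P(A|B1)*P(B1) + P(A|B2)*P(B2)
P(A|B1)*P(B1) = 0.807 * 0.205 = 0.165435
P(A|B2)*P(B2) = 0.173 * 0.795 = 0.137535
P(A) = 0.165435 + 0.137535 = 0.30297

0.302970


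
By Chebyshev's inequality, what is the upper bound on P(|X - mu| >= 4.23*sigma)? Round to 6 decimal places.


P <= 1/k^2
k^2 = 4.23^2 = 17.8929
1/k^2 = 1 / 17.8929 ≈ 0.05588809

0.055888


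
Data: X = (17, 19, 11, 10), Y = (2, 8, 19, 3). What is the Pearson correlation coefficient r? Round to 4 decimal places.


r = sum((xi-xbar)(yi-ybar)) / sqrt(sum((xi-xbar)^2) * sum((yi-ybar)^2))
n = 4, xbar = 57/4 = 14.25, ybar = 32/4 = 8
Sxy = sum((xi-xbar)(yi-ybar)) = -31
Sxx = sum((xi-xbar)^2) = 58.75
Syy = sum((yi-ybar)^2) = 182
sqrt(Sxx*Syy) ≈ 103.404545
r = Sxy / sqrt(Sxx*Syy) = -31 / 103.404545 ≈ -0.299793

-0.2998


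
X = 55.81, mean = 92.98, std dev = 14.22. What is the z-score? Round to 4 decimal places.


z = (X - mu) / sigma
X - mu = 55.81 - 92.98 = -37.17
z = -37.17 / 14.22 = -413/158 ≈ -2.613924

-2.6139


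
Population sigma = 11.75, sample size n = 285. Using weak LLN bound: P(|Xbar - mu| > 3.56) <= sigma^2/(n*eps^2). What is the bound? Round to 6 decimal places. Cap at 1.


bound = min(1, sigma^2/(n*eps^2))
sigma^2 = 11.75^2 = 138.0625
n*eps^2 = 285 * 3.56^2 = 285 * 12.6736 = 3611.976
sigma^2/(n*eps^2) = 138.0625 / 3611.976 ≈ 0.03822354

0.038224


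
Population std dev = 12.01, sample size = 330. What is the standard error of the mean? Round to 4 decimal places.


SE = sigma / sqrt(n)
sqrt(330) ≈ 18.165902
SE = 12.01 / 18.165902 ≈ 0.661129

0.6611


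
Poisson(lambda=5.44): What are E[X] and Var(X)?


E[X] = Var(X) = lambda = 5.44

5.44, 5.44


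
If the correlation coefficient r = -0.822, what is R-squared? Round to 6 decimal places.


R^2 = r^2 = (-0.822)^2 = 0.675684

0.675684


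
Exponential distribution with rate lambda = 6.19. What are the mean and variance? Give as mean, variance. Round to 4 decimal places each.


mean = 1/lam, var = 1/lam^2
mean = 1 / 6.19 = 100/619 ≈ 0.161551
lam^2 = 6.19^2 = 38.3161
var = 1 / 38.3161 ≈ 0.026099

0.1616, 0.0261


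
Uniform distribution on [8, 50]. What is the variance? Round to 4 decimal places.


Var = (b-a)^2 / 12
(b-a)^2 = (50 - 8)^2 = 1764
Var = 1764/12 = 147

147.0000


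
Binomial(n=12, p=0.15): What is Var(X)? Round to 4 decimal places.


Var = n*p*(1-p) = 12 * 0.15 * 0.85 = 1.53

1.5300


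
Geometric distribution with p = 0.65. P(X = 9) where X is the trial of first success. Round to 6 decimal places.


P = (1-p)^(k-1) * p
(1-p)^(k-1) = 0.35^8 ≈ 0.0002251875
P = 0.0002251875 * 0.65 ≈ 0.0001463719

0.000146


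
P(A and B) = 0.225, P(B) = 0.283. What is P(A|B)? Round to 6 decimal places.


P(A|B) = P(A and B) / P(B) = 0.225 / 0.283 = 225/283 ≈ 0.79505300

0.795053


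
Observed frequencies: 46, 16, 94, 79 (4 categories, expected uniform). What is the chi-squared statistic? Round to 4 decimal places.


chi2 = sum((O-E)^2/E), E = total/4
total = 235, E = 235/4 = 58.75
(46 - 58.75)^2 / 58.75 = 162.5625 / 58.75 = 2601/940 ≈ 2.767021
(16 - 58.75)^2 / 58.75 = 1827.5625 / 58.75 = 29241/940 ≈ 31.107447
(94 - 58.75)^2 / 58.75 = 1242.5625 / 58.75 = 21.15
(79 - 58.75)^2 / 58.75 = 410.0625 / 58.75 = 6561/940 ≈ 6.979787
chi2 = 14571/235 ≈ 62.004255

62.0043


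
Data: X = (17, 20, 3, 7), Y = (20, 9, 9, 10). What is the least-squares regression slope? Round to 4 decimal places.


b = sum((xi-xbar)(yi-ybar)) / sum((xi-xbar)^2)
n = 4, xbar = 47/4 = 11.75, ybar = 48/4 = 12
Sxy = sum((xi-xbar)(yi-ybar)) = 53
Sxx = sum((xi-xbar)^2) = 194.75
b = Sxy / Sxx = 212/779 ≈ 0.272144

0.2721


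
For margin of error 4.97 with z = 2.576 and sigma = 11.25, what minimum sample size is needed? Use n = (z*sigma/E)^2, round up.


z*sigma/E = 2.576 * 11.25 / 4.97 = 414/71 ≈ 5.830986
(z*sigma/E)^2 = 171396/5041 ≈ 34.000397
round up: n = 35

35


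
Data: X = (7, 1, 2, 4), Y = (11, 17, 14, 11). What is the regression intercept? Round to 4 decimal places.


a = ybar - b*xbar, where b = sum((xi-xbar)(yi-ybar)) / sum((xi-xbar)^2)
n = 4, xbar = 14/4 = 3.5, ybar = 53/4 = 13.25
Sxy = sum((xi-xbar)(yi-ybar)) = -19.5
Sxx = sum((xi-xbar)^2) = 21
b = Sxy / Sxx = -13/14 ≈ -0.928571
a = 13.25 - (-0.928571) * 3.5 = 16.5

16.5000


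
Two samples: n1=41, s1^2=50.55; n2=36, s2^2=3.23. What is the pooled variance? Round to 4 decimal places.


sp^2 = ((n1-1)*s1^2 + (n2-1)*s2^2)/(n1+n2-2)
(n1-1)*s1^2 = 40 * 50.55 = 2022
(n2-1)*s2^2 = 35 * 3.23 = 113.05
numerator = 2022 + 113.05 = 2135.05
n1+n2-2 = 75
sp^2 = 2135.05 / 75 = 42701/1500 ≈ 28.467333

28.4673


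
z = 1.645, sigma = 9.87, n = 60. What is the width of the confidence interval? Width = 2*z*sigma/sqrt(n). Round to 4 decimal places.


width = 2*z*sigma/sqrt(n)
2*z*sigma = 2 * 1.645 * 9.87 = 32.4723
sqrt(60) ≈ 7.745967
width = 32.4723 / 7.745967 ≈ 4.192156

4.1922


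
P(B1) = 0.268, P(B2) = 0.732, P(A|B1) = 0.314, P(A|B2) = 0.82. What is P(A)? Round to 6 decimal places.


P(A) = P(A|B1)*P(B1) + P(A|B2)*P(B2)
P(A|B1)*P(B1) = 0.314 * 0.268 = 0.084152
P(A|B2)*P(B2) = 0.82 * 0.732 = 0.60024
P(A) = 0.084152 + 0.60024 = 0.684392

0.684392


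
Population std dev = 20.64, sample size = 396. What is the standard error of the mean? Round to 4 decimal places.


SE = sigma / sqrt(n)
sqrt(396) ≈ 19.899749
SE = 20.64 / 19.899749 ≈ 1.037199

1.0372


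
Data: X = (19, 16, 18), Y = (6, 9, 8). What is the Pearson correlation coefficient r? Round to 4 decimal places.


r = sum((xi-xbar)(yi-ybar)) / sqrt(sum((xi-xbar)^2) * sum((yi-ybar)^2))
n = 3, xbar = 53/3 ≈ 17.666667, ybar = 23/3 ≈ 7.666667
Sxy = sum((xi-xbar)(yi-ybar)) = -13/3 ≈ -4.333333
Sxx = sum((xi-xbar)^2) = 14/3 ≈ 4.666667
Syy = sum((yi-ybar)^2) = 14/3 ≈ 4.666667
sqrt(Sxx*Syy) = 14/3 ≈ 4.666667
r = Sxy / sqrt(Sxx*Syy) = -4.333333 / 4.666667 = -13/14 ≈ -0.928571

-0.9286


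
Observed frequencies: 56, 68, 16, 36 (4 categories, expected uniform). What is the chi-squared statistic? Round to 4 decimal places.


chi2 = sum((O-E)^2/E), E = total/4
total = 176, E = 176/4 = 44
(56 - 44)^2 / 44 = 144 / 44 = 36/11 ≈ 3.272727
(68 - 44)^2 / 44 = 576 / 44 = 144/11 ≈ 13.090909
(16 - 44)^2 / 44 = 784 / 44 = 196/11 ≈ 17.818182
(36 - 44)^2 / 44 = 64 / 44 = 16/11 ≈ 1.454545
chi2 = 392/11 ≈ 35.636364

35.6364


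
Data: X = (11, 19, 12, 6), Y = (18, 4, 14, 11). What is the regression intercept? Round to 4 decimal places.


a = ybar - b*xbar, where b = sum((xi-xbar)(yi-ybar)) / sum((xi-xbar)^2)
n = 4, xbar = 48/4 = 12, ybar = 47/4 = 11.75
Sxy = sum((xi-xbar)(yi-ybar)) = -56
Sxx = sum((xi-xbar)^2) = 86
b = Sxy / Sxx = -28/43 ≈ -0.651163
a = 11.75 - (-0.651163) * 12 = 3365/172 ≈ 19.563953

19.5640


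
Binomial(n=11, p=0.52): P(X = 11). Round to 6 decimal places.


P = C(n,k) * p^k * (1-p)^(n-k)
C(11,11) = 1
p^k = 0.52^11 ≈ 0.0007516866
(1-p)^(n-k) = 0.48^0 = 1
P = 1 * 0.0007516866 * 1 ≈ 0.000752

0.000752


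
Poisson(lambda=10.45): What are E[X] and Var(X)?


E[X] = Var(X) = lambda = 10.45

10.45, 10.45


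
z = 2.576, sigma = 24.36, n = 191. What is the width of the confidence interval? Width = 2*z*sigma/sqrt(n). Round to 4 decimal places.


width = 2*z*sigma/sqrt(n)
2*z*sigma = 2 * 2.576 * 24.36 = 125.50272
sqrt(191) ≈ 13.820275
width = 125.50272 / 13.820275 ≈ 9.081058

9.0811


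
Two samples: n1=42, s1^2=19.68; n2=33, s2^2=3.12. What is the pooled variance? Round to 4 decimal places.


sp^2 = ((n1-1)*s1^2 + (n2-1)*s2^2)/(n1+n2-2)
(n1-1)*s1^2 = 41 * 19.68 = 806.88
(n2-1)*s2^2 = 32 * 3.12 = 99.84
numerator = 806.88 + 99.84 = 906.72
n1+n2-2 = 73
sp^2 = 906.72 / 73 = 22668/1825 ≈ 12.420822

12.4208


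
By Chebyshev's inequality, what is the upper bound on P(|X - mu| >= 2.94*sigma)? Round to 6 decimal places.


P <= 1/k^2
k^2 = 2.94^2 = 8.6436
1/k^2 = 1 / 8.6436 ≈ 0.11569254

0.115693


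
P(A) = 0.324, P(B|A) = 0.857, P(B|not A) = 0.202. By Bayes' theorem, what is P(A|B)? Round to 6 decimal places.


P(A|B) = P(B|A)*P(A) / P(B), P(B) = P(B|A)*P(A) + P(B|not A)*P(not A)
P(B|A)*P(A) = 0.857 * 0.324 = 0.277668
P(B|not A)*P(not A) = 0.202 * 0.676 = 0.136552
P(B) = 0.277668 + 0.136552 = 0.41422
P(A|B) = 0.277668 / 0.41422 ≈ 0.67033943

0.670339


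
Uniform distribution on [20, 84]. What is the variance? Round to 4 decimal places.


Var = (b-a)^2 / 12
(b-a)^2 = (84 - 20)^2 = 4096
Var = 4096/12 ≈ 341.333333

341.3333


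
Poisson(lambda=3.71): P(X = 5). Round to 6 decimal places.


P = e^(-lam) * lam^k / k!
e^(-3.71) ≈ 0.02447752
lam^k = 3.71^5 ≈ 702.861165
k! = 5! = 120
P = 0.02447752 * 702.861165 / 120 ≈ 0.143369

0.143369


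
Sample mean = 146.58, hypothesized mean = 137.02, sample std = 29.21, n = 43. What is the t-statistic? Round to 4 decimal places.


t = (xbar - mu0) / (s/sqrt(n))
xbar - mu0 = 146.58 - 137.02 = 9.56
sqrt(43) ≈ 6.55743852
s/sqrt(n) = 29.21 / 6.55743852 ≈ 4.45448324
t = 9.56 / 4.45448324 ≈ 2.146152

2.1462


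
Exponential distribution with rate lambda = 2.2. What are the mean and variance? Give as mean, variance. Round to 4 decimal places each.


mean = 1/lam, var = 1/lam^2
mean = 1 / 2.2 = 5/11 ≈ 0.454545
lam^2 = 2.2^2 = 4.84
var = 1 / 4.84 = 25/121 ≈ 0.206612

0.4545, 0.2066


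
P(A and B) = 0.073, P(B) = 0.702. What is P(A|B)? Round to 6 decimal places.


P(A|B) = P(A and B) / P(B) = 0.073 / 0.702 = 73/702 ≈ 0.10398860

0.103989


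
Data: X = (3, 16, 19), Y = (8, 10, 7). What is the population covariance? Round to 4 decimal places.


Cov = (1/n)*sum((xi-xbar)(yi-ybar))
n = 3, xbar = 38/3 ≈ 12.666667, ybar = 25/3 ≈ 8.333333
sum((xi-xbar)(yi-ybar)) = 1/3 ≈ 0.333333
Cov = 0.333333 / 3 = 1/9 ≈ 0.111111

0.1111


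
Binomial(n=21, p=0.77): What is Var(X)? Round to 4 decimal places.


Var = n*p*(1-p) = 21 * 0.77 * 0.23 = 3.7191

3.7191


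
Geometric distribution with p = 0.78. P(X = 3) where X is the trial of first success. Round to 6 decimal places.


P = (1-p)^(k-1) * p
(1-p)^(k-1) = 0.22^2 = 0.0484
P = 0.0484 * 0.78 = 0.037752

0.037752


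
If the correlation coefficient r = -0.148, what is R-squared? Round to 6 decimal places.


R^2 = r^2 = (-0.148)^2 = 0.021904

0.021904


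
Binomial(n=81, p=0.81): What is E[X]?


E[X] = n*p = 81 * 0.81 = 65.61

65.61


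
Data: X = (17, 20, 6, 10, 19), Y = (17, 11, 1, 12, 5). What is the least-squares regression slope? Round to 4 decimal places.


b = sum((xi-xbar)(yi-ybar)) / sum((xi-xbar)^2)
n = 5, xbar = 72/5 = 14.4, ybar = 46/5 = 9.2
Sxy = sum((xi-xbar)(yi-ybar)) = 67.6
Sxx = sum((xi-xbar)^2) = 149.2
b = Sxy / Sxx = 169/373 ≈ 0.453083

0.4531


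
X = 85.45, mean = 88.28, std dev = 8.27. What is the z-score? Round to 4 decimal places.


z = (X - mu) / sigma
X - mu = 85.45 - 88.28 = -2.83
z = -2.83 / 8.27 = -283/827 ≈ -0.342201

-0.3422


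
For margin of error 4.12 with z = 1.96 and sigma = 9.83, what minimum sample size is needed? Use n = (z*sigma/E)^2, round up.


z*sigma/E = 1.96 * 9.83 / 4.12 ≈ 4.676408
(z*sigma/E)^2 ≈ 21.868790
round up: n = 22

22


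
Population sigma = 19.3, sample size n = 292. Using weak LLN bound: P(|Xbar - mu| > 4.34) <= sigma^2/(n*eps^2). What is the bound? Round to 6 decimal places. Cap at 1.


bound = min(1, sigma^2/(n*eps^2))
sigma^2 = 19.3^2 = 372.49
n*eps^2 = 292 * 4.34^2 = 292 * 18.8356 = 5499.9952
sigma^2/(n*eps^2) = 372.49 / 5499.9952 ≈ 0.06772551

0.067726


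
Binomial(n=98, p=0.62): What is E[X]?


E[X] = n*p = 98 * 0.62 = 60.76

60.76


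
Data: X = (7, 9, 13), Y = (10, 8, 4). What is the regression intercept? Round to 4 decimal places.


a = ybar - b*xbar, where b = sum((xi-xbar)(yi-ybar)) / sum((xi-xbar)^2)
n = 3, xbar = 29/3 ≈ 9.666667, ybar = 22/3 ≈ 7.333333
Sxy = sum((xi-xbar)(yi-ybar)) = -56/3 ≈ -18.666667
Sxx = sum((xi-xbar)^2) = 56/3 ≈ 18.666667
b = Sxy / Sxx = -1
a = 7.333333 - (-1) * 9.666667 = 17

17.0000


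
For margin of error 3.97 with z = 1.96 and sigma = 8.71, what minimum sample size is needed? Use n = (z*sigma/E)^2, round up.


z*sigma/E = 1.96 * 8.71 / 3.97 = 42679/9925 ≈ 4.300151
(z*sigma/E)^2 ≈ 18.491300
round up: n = 19

19


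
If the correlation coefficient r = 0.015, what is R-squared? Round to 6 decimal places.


R^2 = r^2 = (0.015)^2 = 0.000225

0.000225


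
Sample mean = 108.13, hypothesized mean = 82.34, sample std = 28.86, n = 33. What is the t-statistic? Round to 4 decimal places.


t = (xbar - mu0) / (s/sqrt(n))
xbar - mu0 = 108.13 - 82.34 = 25.79
sqrt(33) ≈ 5.74456265
s/sqrt(n) = 28.86 / 5.74456265 ≈ 5.02388115
t = 25.79 / 5.02388115 ≈ 5.133481

5.1335


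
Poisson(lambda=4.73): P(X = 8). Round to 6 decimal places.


P = e^(-lam) * lam^k / k!
e^(-4.73) ≈ 0.008826471
lam^k = 4.73^8 ≈ 250546.953241
k! = 8! = 40320
P = 0.008826471 * 250546.953241 / 40320 ≈ 0.054847

0.054847


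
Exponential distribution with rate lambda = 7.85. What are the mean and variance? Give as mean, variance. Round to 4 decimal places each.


mean = 1/lam, var = 1/lam^2
mean = 1 / 7.85 = 20/157 ≈ 0.127389
lam^2 = 7.85^2 = 61.6225
var = 1 / 61.6225 ≈ 0.016228

0.1274, 0.0162


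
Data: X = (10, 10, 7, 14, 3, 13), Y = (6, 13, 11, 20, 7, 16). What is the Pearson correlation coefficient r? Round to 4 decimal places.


r = sum((xi-xbar)(yi-ybar)) / sqrt(sum((xi-xbar)^2) * sum((yi-ybar)^2))
n = 6, xbar = 57/6 = 9.5, ybar = 73/6 ≈ 12.166667
Sxy = sum((xi-xbar)(yi-ybar)) = 82.5
Sxx = sum((xi-xbar)^2) = 81.5
Syy = sum((yi-ybar)^2) = 857/6 ≈ 142.833333
sqrt(Sxx*Syy) ≈ 107.893080
r = Sxy / sqrt(Sxx*Syy) = 82.5 / 107.893080 ≈ 0.764646

0.7646


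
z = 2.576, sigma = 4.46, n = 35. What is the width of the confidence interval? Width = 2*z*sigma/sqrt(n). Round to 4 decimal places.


width = 2*z*sigma/sqrt(n)
2*z*sigma = 2 * 2.576 * 4.46 = 22.97792
sqrt(35) ≈ 5.916080
width = 22.97792 / 5.916080 ≈ 3.883977

3.8840


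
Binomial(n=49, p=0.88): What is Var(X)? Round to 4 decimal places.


Var = n*p*(1-p) = 49 * 0.88 * 0.12 = 5.1744

5.1744


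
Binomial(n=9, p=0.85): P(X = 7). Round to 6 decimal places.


P = C(n,k) * p^k * (1-p)^(n-k)
C(9,7) = 36
p^k = 0.85^7 ≈ 0.3205771
(1-p)^(n-k) = 0.15^2 = 0.0225
P = 36 * 0.3205771 * 0.0225 ≈ 0.259667

0.259667


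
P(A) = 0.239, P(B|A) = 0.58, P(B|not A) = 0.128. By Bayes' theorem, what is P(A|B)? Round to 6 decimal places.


P(A|B) = P(B|A)*P(A) / P(B), P(B) = P(B|A)*P(A) + P(B|not A)*P(not A)
P(B|A)*P(A) = 0.58 * 0.239 = 0.13862
P(B|not A)*P(not A) = 0.128 * 0.761 = 0.097408
P(B) = 0.13862 + 0.097408 = 0.236028
P(A|B) = 0.13862 / 0.236028 ≈ 0.58730320

0.587303


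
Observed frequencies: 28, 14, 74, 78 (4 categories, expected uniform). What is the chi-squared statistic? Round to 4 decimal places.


chi2 = sum((O-E)^2/E), E = total/4
total = 194, E = 194/4 = 48.5
(28 - 48.5)^2 / 48.5 = 420.25 / 48.5 = 1681/194 ≈ 8.664948
(14 - 48.5)^2 / 48.5 = 1190.25 / 48.5 = 4761/194 ≈ 24.541237
(74 - 48.5)^2 / 48.5 = 650.25 / 48.5 = 2601/194 ≈ 13.407216
(78 - 48.5)^2 / 48.5 = 870.25 / 48.5 = 3481/194 ≈ 17.943299
chi2 = 6262/97 ≈ 64.556701

64.5567


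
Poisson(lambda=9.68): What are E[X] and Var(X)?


E[X] = Var(X) = lambda = 9.68

9.68, 9.68


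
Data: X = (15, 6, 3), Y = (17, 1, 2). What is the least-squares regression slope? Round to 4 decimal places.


b = sum((xi-xbar)(yi-ybar)) / sum((xi-xbar)^2)
n = 3, xbar = 24/3 = 8, ybar = 20/3 ≈ 6.666667
Sxy = sum((xi-xbar)(yi-ybar)) = 107
Sxx = sum((xi-xbar)^2) = 78
b = Sxy / Sxx = 107/78 ≈ 1.371795

1.3718


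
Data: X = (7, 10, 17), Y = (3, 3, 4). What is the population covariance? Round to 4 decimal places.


Cov = (1/n)*sum((xi-xbar)(yi-ybar))
n = 3, xbar = 34/3 ≈ 11.333333, ybar = 10/3 ≈ 3.333333
sum((xi-xbar)(yi-ybar)) = 17/3 ≈ 5.666667
Cov = 5.666667 / 3 = 17/9 ≈ 1.888889

1.8889


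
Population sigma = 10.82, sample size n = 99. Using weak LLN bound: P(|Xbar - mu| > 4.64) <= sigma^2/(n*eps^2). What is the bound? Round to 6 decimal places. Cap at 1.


bound = min(1, sigma^2/(n*eps^2))
sigma^2 = 10.82^2 = 117.0724
n*eps^2 = 99 * 4.64^2 = 99 * 21.5296 = 2131.4304
sigma^2/(n*eps^2) = 117.0724 / 2131.4304 ≈ 0.05492668

0.054927


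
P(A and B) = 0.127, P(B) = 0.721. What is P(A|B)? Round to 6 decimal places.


P(A|B) = P(A and B) / P(B) = 0.127 / 0.721 = 127/721 ≈ 0.17614424

0.176144


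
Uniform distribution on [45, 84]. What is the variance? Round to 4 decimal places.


Var = (b-a)^2 / 12
(b-a)^2 = (84 - 45)^2 = 1521
Var = 1521/12 = 126.75

126.7500


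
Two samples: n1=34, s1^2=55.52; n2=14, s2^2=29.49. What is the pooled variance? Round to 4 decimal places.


sp^2 = ((n1-1)*s1^2 + (n2-1)*s2^2)/(n1+n2-2)
(n1-1)*s1^2 = 33 * 55.52 = 1832.16
(n2-1)*s2^2 = 13 * 29.49 = 383.37
numerator = 1832.16 + 383.37 = 2215.53
n1+n2-2 = 46
sp^2 = 2215.53 / 46 = 221553/4600 ≈ 48.163696

48.1637


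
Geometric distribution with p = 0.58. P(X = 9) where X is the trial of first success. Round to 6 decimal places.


P = (1-p)^(k-1) * p
(1-p)^(k-1) = 0.42^8 ≈ 0.0009682652
P = 0.0009682652 * 0.58 ≈ 0.0005615938

0.000562


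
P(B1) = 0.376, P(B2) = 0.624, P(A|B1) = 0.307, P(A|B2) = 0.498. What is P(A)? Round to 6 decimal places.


P(A) = P(A|B1)*P(B1) + P(A|B2)*P(B2)
P(A|B1)*P(B1) = 0.307 * 0.376 = 0.115432
P(A|B2)*P(B2) = 0.498 * 0.624 = 0.310752
P(A) = 0.115432 + 0.310752 = 0.426184

0.426184


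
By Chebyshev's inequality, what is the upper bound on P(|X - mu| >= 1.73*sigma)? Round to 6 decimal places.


P <= 1/k^2
k^2 = 1.73^2 = 2.9929
1/k^2 = 1 / 2.9929 ≈ 0.33412409

0.334124


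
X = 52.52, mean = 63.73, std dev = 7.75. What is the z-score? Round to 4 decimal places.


z = (X - mu) / sigma
X - mu = 52.52 - 63.73 = -11.21
z = -11.21 / 7.75 = -1121/775 ≈ -1.446452

-1.4465


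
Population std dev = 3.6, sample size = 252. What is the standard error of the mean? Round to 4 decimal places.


SE = sigma / sqrt(n)
sqrt(252) ≈ 15.874508
SE = 3.6 / 15.874508 ≈ 0.226779

0.2268


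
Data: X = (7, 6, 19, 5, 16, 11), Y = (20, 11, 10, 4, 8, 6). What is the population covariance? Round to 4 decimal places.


Cov = (1/n)*sum((xi-xbar)(yi-ybar))
n = 6, xbar = 64/6 = 32/3 ≈ 10.666667, ybar = 59/6 ≈ 9.833333
sum((xi-xbar)(yi-ybar)) = -58/3 ≈ -19.333333
Cov = -19.333333 / 6 = -29/9 ≈ -3.222222

-3.2222


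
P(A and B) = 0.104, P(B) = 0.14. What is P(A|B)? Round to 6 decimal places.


P(A|B) = P(A and B) / P(B) = 0.104 / 0.14 = 26/35 ≈ 0.74285714

0.742857


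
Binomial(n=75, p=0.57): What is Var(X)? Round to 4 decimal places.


Var = n*p*(1-p) = 75 * 0.57 * 0.43 = 18.3825

18.3825


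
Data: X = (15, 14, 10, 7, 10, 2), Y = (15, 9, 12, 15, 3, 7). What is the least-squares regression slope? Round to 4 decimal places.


b = sum((xi-xbar)(yi-ybar)) / sum((xi-xbar)^2)
n = 6, xbar = 58/6 = 29/3 ≈ 9.666667, ybar = 61/6 ≈ 10.166667
Sxy = sum((xi-xbar)(yi-ybar)) = 91/3 ≈ 30.333333
Sxx = sum((xi-xbar)^2) = 340/3 ≈ 113.333333
b = Sxy / Sxx = 91/340 ≈ 0.267647

0.2676


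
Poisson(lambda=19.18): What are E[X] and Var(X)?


E[X] = Var(X) = lambda = 19.18

19.18, 19.18


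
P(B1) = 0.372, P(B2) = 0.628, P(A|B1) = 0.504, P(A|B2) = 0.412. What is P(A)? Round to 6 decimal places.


P(A) = P(A|B1)*P(B1) + P(A|B2)*P(B2)
P(A|B1)*P(B1) = 0.504 * 0.372 = 0.187488
P(A|B2)*P(B2) = 0.412 * 0.628 = 0.258736
P(A) = 0.187488 + 0.258736 = 0.446224

0.446224


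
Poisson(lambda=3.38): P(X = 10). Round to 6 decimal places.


P = e^(-lam) * lam^k / k!
e^(-3.38) ≈ 0.03404745
lam^k = 3.38^10 ≈ 194610.829055
k! = 10! = 3628800
P = 0.03404745 * 194610.829055 / 3628800 ≈ 0.001826

0.001826


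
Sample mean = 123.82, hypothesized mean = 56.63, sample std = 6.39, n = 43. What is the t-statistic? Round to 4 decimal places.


t = (xbar - mu0) / (s/sqrt(n))
xbar - mu0 = 123.82 - 56.63 = 67.19
sqrt(43) ≈ 6.55743852
s/sqrt(n) = 6.39 / 6.55743852 ≈ 0.97446586
t = 67.19 / 0.97446586 ≈ 68.950594

68.9506


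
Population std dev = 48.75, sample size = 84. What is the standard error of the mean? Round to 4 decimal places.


SE = sigma / sqrt(n)
sqrt(84) ≈ 9.165151
SE = 48.75 / 9.165151 ≈ 5.319061

5.3191


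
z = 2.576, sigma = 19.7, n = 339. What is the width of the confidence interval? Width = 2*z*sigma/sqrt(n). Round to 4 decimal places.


width = 2*z*sigma/sqrt(n)
2*z*sigma = 2 * 2.576 * 19.7 = 101.4944
sqrt(339) ≈ 18.411953
width = 101.4944 / 18.411953 ≈ 5.512419

5.5124


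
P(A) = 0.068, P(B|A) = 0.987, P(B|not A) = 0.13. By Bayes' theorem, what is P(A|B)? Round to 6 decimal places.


P(A|B) = P(B|A)*P(A) / P(B), P(B) = P(B|A)*P(A) + P(B|not A)*P(not A)
P(B|A)*P(A) = 0.987 * 0.068 = 0.067116
P(B|not A)*P(not A) = 0.13 * 0.932 = 0.12116
P(B) = 0.067116 + 0.12116 = 0.188276
P(A|B) = 0.067116 / 0.188276 ≈ 0.35647666

0.356477


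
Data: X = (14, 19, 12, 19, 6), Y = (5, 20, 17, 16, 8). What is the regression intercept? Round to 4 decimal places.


a = ybar - b*xbar, where b = sum((xi-xbar)(yi-ybar)) / sum((xi-xbar)^2)
n = 5, xbar = 70/5 = 14, ybar = 66/5 = 13.2
Sxy = sum((xi-xbar)(yi-ybar)) = 82
Sxx = sum((xi-xbar)^2) = 118
b = Sxy / Sxx = 41/59 ≈ 0.694915
a = 13.2 - 0.694915 * 14 = 1024/295 ≈ 3.471186

3.4712


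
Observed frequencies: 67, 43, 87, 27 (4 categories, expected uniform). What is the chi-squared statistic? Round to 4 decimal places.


chi2 = sum((O-E)^2/E), E = total/4
total = 224, E = 224/4 = 56
(67 - 56)^2 / 56 = 121 / 56 = 121/56 ≈ 2.160714
(43 - 56)^2 / 56 = 169 / 56 = 169/56 ≈ 3.017857
(87 - 56)^2 / 56 = 961 / 56 = 961/56 ≈ 17.160714
(27 - 56)^2 / 56 = 841 / 56 = 841/56 ≈ 15.017857
chi2 = 523/14 ≈ 37.357143

37.3571


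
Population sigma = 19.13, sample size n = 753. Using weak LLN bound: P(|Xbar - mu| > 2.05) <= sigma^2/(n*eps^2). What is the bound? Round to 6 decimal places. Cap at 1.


bound = min(1, sigma^2/(n*eps^2))
sigma^2 = 19.13^2 = 365.9569
n*eps^2 = 753 * 2.05^2 = 753 * 4.2025 = 3164.4825
sigma^2/(n*eps^2) = 365.9569 / 3164.4825 ≈ 0.11564510

0.115645


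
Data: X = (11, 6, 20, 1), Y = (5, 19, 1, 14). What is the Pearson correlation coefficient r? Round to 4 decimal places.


r = sum((xi-xbar)(yi-ybar)) / sqrt(sum((xi-xbar)^2) * sum((yi-ybar)^2))
n = 4, xbar = 38/4 = 9.5, ybar = 39/4 = 9.75
Sxy = sum((xi-xbar)(yi-ybar)) = -167.5
Sxx = sum((xi-xbar)^2) = 197
Syy = sum((yi-ybar)^2) = 202.75
sqrt(Sxx*Syy) ≈ 199.854322
r = Sxy / sqrt(Sxx*Syy) = -167.5 / 199.854322 ≈ -0.838110

-0.8381


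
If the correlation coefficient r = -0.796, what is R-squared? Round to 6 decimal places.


R^2 = r^2 = (-0.796)^2 = 0.633616

0.633616


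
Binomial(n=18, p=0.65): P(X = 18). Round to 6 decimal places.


P = C(n,k) * p^k * (1-p)^(n-k)
C(18,18) = 1
p^k = 0.65^18 ≈ 0.0004289833
(1-p)^(n-k) = 0.35^0 = 1
P = 1 * 0.0004289833 * 1 ≈ 0.000429

0.000429


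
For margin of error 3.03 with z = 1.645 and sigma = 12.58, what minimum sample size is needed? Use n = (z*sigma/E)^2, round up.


z*sigma/E = 1.645 * 12.58 / 3.03 ≈ 6.829736
(z*sigma/E)^2 ≈ 46.645293
round up: n = 47

47


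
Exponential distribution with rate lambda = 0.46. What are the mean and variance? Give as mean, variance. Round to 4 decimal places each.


mean = 1/lam, var = 1/lam^2
mean = 1 / 0.46 = 50/23 ≈ 2.173913
lam^2 = 0.46^2 = 0.2116
var = 1 / 0.2116 = 2500/529 ≈ 4.725898

2.1739, 4.7259


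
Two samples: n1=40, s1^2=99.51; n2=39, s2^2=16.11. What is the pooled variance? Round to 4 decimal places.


sp^2 = ((n1-1)*s1^2 + (n2-1)*s2^2)/(n1+n2-2)
(n1-1)*s1^2 = 39 * 99.51 = 3880.89
(n2-1)*s2^2 = 38 * 16.11 = 612.18
numerator = 3880.89 + 612.18 = 4493.07
n1+n2-2 = 77
sp^2 = 4493.07 / 77 = 449307/7700 ≈ 58.351558

58.3516


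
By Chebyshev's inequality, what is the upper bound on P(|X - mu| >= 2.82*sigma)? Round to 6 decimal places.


P <= 1/k^2
k^2 = 2.82^2 = 7.9524
1/k^2 = 1 / 7.9524 ≈ 0.12574820

0.125748


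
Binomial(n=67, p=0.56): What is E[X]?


E[X] = n*p = 67 * 0.56 = 37.52

37.52


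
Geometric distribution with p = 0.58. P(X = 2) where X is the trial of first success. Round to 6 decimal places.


P = (1-p)^(k-1) * p
(1-p)^(k-1) = 0.42^1 = 0.42
P = 0.42 * 0.58 = 0.2436

0.243600


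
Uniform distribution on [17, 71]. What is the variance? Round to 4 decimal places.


Var = (b-a)^2 / 12
(b-a)^2 = (71 - 17)^2 = 2916
Var = 2916/12 = 243

243.0000


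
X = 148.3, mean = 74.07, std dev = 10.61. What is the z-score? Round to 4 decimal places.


z = (X - mu) / sigma
X - mu = 148.3 - 74.07 = 74.23
z = 74.23 / 10.61 = 7423/1061 ≈ 6.996230

6.9962


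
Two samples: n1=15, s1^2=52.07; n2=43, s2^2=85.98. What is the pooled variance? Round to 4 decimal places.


sp^2 = ((n1-1)*s1^2 + (n2-1)*s2^2)/(n1+n2-2)
(n1-1)*s1^2 = 14 * 52.07 = 728.98
(n2-1)*s2^2 = 42 * 85.98 = 3611.16
numerator = 728.98 + 3611.16 = 4340.14
n1+n2-2 = 56
sp^2 = 4340.14 / 56 = 77.5025

77.5025


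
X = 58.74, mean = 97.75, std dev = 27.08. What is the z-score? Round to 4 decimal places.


z = (X - mu) / sigma
X - mu = 58.74 - 97.75 = -39.01
z = -39.01 / 27.08 = -3901/2708 ≈ -1.440547

-1.4405


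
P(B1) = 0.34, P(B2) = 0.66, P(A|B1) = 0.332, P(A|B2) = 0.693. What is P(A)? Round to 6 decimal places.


P(A) = P(A|B1)*P(B1) + P(A|B2)*P(B2)
P(A|B1)*P(B1) = 0.332 * 0.34 = 0.11288
P(A|B2)*P(B2) = 0.693 * 0.66 = 0.45738
P(A) = 0.11288 + 0.45738 = 0.57026

0.570260


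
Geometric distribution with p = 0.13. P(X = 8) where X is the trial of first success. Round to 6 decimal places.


P = (1-p)^(k-1) * p
(1-p)^(k-1) = 0.87^7 ≈ 0.3772548
P = 0.3772548 * 0.13 ≈ 0.04904312

0.049043


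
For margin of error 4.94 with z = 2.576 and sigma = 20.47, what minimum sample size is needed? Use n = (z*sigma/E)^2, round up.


z*sigma/E = 2.576 * 20.47 / 4.94 ≈ 10.674235
(z*sigma/E)^2 ≈ 113.939289
round up: n = 114

114


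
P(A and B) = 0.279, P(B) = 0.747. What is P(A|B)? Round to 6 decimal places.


P(A|B) = P(A and B) / P(B) = 0.279 / 0.747 = 31/83 ≈ 0.37349398

0.373494


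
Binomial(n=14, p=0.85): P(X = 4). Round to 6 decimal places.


P = C(n,k) * p^k * (1-p)^(n-k)
C(14,4) = 1001
p^k = 0.85^4 ≈ 0.5220063
(1-p)^(n-k) = 0.15^10 ≈ 0.000000005766504
P = 1001 * 0.5220063 * 0.000000005766504 ≈ 0.000003

0.000003


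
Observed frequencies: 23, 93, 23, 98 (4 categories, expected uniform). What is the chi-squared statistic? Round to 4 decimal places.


chi2 = sum((O-E)^2/E), E = total/4
total = 237, E = 237/4 = 59.25
(23 - 59.25)^2 / 59.25 = 1314.0625 / 59.25 = 21025/948 ≈ 22.178270
(93 - 59.25)^2 / 59.25 = 1139.0625 / 59.25 = 6075/316 ≈ 19.224684
(23 - 59.25)^2 / 59.25 = 1314.0625 / 59.25 = 21025/948 ≈ 22.178270
(98 - 59.25)^2 / 59.25 = 1501.5625 / 59.25 = 24025/948 ≈ 25.342827
chi2 = 7025/79 ≈ 88.924051

88.9241


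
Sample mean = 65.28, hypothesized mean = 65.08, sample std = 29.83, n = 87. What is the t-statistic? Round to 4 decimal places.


t = (xbar - mu0) / (s/sqrt(n))
xbar - mu0 = 65.28 - 65.08 = 0.2
sqrt(87) ≈ 9.32737905
s/sqrt(n) = 29.83 / 9.32737905 ≈ 3.19811169
t = 0.2 / 3.19811169 ≈ 0.062537

0.0625


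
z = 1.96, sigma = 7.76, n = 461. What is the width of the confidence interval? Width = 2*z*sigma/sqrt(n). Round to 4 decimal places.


width = 2*z*sigma/sqrt(n)
2*z*sigma = 2 * 1.96 * 7.76 = 30.4192
sqrt(461) ≈ 21.470911
width = 30.4192 / 21.470911 ≈ 1.416763

1.4168


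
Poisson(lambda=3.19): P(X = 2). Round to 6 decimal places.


P = e^(-lam) * lam^k / k!
e^(-3.19) ≈ 0.04117187
lam^k = 3.19^2 = 10.1761
k! = 2! = 2
P = 0.04117187 * 10.1761 / 2 ≈ 0.209485

0.209485


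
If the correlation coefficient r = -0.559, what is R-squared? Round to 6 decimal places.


R^2 = r^2 = (-0.559)^2 = 0.312481

0.312481


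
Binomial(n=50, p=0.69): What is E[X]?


E[X] = n*p = 50 * 0.69 = 34.5

34.5


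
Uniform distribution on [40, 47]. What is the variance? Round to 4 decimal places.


Var = (b-a)^2 / 12
(b-a)^2 = (47 - 40)^2 = 49
Var = 49/12 ≈ 4.083333

4.0833


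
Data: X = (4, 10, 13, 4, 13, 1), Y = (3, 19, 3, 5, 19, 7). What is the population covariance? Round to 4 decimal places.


Cov = (1/n)*sum((xi-xbar)(yi-ybar))
n = 6, xbar = 45/6 = 7.5, ybar = 56/6 = 28/3 ≈ 9.333333
sum((xi-xbar)(yi-ybar)) = 95
Cov = 95 / 6 = 95/6 ≈ 15.833333

15.8333


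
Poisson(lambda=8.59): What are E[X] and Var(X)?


E[X] = Var(X) = lambda = 8.59

8.59, 8.59


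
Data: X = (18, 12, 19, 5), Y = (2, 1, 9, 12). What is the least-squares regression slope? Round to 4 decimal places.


b = sum((xi-xbar)(yi-ybar)) / sum((xi-xbar)^2)
n = 4, xbar = 54/4 = 13.5, ybar = 24/4 = 6
Sxy = sum((xi-xbar)(yi-ybar)) = -45
Sxx = sum((xi-xbar)^2) = 125
b = Sxy / Sxx = -0.36

-0.3600


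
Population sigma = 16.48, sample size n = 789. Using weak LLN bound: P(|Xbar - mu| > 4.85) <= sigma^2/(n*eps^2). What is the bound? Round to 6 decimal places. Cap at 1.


bound = min(1, sigma^2/(n*eps^2))
sigma^2 = 16.48^2 = 271.5904
n*eps^2 = 789 * 4.85^2 = 789 * 23.5225 = 18559.2525
sigma^2/(n*eps^2) = 271.5904 / 18559.2525 ≈ 0.01463369

0.014634


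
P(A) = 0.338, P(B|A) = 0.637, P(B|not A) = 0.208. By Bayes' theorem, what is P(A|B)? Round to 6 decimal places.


P(A|B) = P(B|A)*P(A) / P(B), P(B) = P(B|A)*P(A) + P(B|not A)*P(not A)
P(B|A)*P(A) = 0.637 * 0.338 = 0.215306
P(B|not A)*P(not A) = 0.208 * 0.662 = 0.137696
P(B) = 0.215306 + 0.137696 = 0.353002
P(A|B) = 0.215306 / 0.353002 ≈ 0.60992856

0.609929
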